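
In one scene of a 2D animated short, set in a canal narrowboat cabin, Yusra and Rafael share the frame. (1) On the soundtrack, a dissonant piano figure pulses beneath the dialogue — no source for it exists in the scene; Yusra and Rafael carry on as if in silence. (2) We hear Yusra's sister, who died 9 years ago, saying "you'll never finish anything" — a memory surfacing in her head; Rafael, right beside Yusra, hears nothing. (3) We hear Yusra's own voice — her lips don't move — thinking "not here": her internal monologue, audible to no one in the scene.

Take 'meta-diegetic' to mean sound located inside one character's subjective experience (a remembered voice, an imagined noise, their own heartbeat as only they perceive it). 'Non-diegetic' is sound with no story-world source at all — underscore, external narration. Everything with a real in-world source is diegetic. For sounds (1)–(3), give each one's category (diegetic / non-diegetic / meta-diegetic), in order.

(1) is non-diegetic: nothing in the cabin produces it and the characters don't hear it — pure soundtrack.
(2) is meta-diegetic: the voice is a memory playing only inside Yusra's mind; Rafael can't hear it.
Sound (3): internal monologue — inside Yusra's mind, not spoken into the scene, so meta-diegetic.

non-diegetic, meta-diegetic, meta-diegetic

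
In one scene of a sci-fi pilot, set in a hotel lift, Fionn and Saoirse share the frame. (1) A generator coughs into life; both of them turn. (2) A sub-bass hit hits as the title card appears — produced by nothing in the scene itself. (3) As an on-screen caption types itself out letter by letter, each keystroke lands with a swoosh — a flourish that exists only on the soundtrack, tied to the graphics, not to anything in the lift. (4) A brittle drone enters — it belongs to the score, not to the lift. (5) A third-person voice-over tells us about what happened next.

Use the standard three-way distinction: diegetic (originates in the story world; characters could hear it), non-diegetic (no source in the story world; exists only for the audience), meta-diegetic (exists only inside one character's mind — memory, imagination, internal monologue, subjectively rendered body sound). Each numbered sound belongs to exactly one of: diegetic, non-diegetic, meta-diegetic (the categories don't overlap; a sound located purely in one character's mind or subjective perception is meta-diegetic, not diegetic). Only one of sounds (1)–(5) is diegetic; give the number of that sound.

1

Sound (1): a generator is a real object/event in the scene's world, so diegetic.
(2) is non-diegetic: nothing in the scene produces it; it's an accent added for the audience.
Sound (3): it accompanies on-screen graphics, not anything inside the story world, so non-diegetic.
Sound (4): it has no source in the story world and no character can hear it — it's underscore, so non-diegetic.
(5) the narrator exists outside the story world, addressing only the audience → non-diegetic.
Only (1) is diegetic.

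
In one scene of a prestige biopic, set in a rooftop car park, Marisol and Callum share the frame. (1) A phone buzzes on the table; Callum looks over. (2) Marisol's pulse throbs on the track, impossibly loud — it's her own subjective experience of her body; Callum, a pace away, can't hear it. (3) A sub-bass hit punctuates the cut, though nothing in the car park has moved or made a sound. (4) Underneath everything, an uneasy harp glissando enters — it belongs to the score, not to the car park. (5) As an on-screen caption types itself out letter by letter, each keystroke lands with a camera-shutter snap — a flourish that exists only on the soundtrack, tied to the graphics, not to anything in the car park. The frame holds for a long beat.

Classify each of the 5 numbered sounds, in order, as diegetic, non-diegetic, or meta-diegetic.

diegetic, meta-diegetic, non-diegetic, non-diegetic, non-diegetic

(1) the sound comes from a phone physically present in the location → diegetic.
(2) is meta-diegetic: a subjective body sound — Marisol's private perception, inaudible to Callum.
(3) is non-diegetic: it's a sound-design accent with no in-world source; no one in the scene can hear it.
Sound (4): it has no source in the story world and no character can hear it — it's underscore, so non-diegetic.
(5) is non-diegetic: sound married to a title/caption — outside the diegesis by definition.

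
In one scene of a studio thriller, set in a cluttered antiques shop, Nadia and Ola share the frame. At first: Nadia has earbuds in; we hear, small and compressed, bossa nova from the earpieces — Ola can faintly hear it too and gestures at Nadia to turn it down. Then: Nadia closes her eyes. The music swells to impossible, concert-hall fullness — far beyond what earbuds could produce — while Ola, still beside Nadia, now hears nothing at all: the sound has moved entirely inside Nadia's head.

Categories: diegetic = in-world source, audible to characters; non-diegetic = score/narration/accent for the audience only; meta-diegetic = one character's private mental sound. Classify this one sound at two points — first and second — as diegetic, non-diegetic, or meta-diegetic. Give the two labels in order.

First: the earbuds are a physical source both characters can hear → diegetic.
Second: the music now exists only as Nadia's subjective experience; Ola can no longer hear it → meta-diegetic.

diegetic, meta-diegetic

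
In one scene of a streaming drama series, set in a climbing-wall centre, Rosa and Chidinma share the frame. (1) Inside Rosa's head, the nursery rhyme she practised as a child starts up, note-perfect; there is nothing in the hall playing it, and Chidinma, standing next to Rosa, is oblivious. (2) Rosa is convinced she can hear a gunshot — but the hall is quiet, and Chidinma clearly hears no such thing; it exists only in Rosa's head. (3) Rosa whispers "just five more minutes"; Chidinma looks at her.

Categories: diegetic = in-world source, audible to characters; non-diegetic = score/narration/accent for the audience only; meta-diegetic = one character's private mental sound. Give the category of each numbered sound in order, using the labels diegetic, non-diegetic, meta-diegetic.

meta-diegetic, meta-diegetic, diegetic

(1) is meta-diegetic: remembered music, private to Rosa — Chidinma is oblivious because it isn't in the room.
Sound (2): the sound is imagined by Rosa; nothing in the story world is producing it and Chidinma can't hear it, so meta-diegetic.
(3) is diegetic: Rosa is a character speaking aloud in the scene.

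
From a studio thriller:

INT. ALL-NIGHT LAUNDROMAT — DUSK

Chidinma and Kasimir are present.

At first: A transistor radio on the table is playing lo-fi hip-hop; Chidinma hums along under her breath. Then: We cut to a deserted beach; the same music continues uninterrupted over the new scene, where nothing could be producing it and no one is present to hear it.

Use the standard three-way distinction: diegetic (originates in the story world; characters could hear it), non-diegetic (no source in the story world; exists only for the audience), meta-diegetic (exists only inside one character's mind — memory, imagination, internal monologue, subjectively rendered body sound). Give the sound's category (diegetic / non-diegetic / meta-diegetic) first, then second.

First: a transistor radio is a real in-scene source and Chidinma reacts to it → diegetic.
Second: there is no longer any in-world source and no one can hear it — it has become underscore → non-diegetic.

diegetic, non-diegetic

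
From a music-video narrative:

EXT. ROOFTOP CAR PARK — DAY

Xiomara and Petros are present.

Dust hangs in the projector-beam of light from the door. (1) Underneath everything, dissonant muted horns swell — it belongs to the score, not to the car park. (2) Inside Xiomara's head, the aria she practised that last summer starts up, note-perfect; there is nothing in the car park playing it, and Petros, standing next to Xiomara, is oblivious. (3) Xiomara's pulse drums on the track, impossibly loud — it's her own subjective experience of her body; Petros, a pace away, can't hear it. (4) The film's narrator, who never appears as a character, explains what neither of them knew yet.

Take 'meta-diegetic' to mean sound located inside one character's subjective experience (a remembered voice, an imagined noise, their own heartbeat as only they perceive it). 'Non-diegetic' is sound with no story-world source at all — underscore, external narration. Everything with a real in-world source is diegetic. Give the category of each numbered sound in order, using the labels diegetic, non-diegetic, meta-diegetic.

non-diegetic, meta-diegetic, meta-diegetic, non-diegetic

(1) is non-diegetic: score with no on-screen or off-screen source; it exists for the audience alone.
(2) is meta-diegetic: the music is a memory playing inside Xiomara's mind alone; no real-world source, Petros can't hear it.
(3) is meta-diegetic: it's Xiomara's internal bodily sensation rendered as sound; only Xiomara 'hears' it.
(4) is non-diegetic: commentary laid over the scene from outside the fiction.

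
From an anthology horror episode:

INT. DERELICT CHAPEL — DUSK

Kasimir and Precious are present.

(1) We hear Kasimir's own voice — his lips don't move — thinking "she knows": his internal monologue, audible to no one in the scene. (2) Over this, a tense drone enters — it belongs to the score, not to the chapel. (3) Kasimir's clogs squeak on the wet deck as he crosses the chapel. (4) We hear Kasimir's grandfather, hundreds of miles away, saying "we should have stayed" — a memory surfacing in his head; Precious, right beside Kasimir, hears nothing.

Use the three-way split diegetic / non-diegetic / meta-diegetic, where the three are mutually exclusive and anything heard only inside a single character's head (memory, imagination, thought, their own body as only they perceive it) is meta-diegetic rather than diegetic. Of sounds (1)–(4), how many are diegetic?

1

Sound (1): it's Kasimir's unspoken thought, heard only by the audience via his subjectivity, so meta-diegetic.
(2) nothing in the chapel produces it and the characters don't hear it — pure soundtrack → non-diegetic.
(3) it's the physical sound of Kasimir moving in the space → diegetic.
Sound (4): the voice is a memory playing only inside Kasimir's mind; Precious can't hear it, so meta-diegetic.
Diegetic: (3) — that's 1.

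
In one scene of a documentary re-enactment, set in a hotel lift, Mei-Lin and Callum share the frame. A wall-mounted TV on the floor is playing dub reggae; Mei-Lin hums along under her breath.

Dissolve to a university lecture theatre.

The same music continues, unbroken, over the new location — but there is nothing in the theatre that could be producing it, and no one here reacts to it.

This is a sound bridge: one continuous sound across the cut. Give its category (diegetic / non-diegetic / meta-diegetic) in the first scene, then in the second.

diegetic, non-diegetic

Scene one: a wall-mounted TV is an on-screen source and Mei-Lin reacts to it → diegetic.
Scene two: there is no source in the theatre and no one hears it — it's now underscore → non-diegetic.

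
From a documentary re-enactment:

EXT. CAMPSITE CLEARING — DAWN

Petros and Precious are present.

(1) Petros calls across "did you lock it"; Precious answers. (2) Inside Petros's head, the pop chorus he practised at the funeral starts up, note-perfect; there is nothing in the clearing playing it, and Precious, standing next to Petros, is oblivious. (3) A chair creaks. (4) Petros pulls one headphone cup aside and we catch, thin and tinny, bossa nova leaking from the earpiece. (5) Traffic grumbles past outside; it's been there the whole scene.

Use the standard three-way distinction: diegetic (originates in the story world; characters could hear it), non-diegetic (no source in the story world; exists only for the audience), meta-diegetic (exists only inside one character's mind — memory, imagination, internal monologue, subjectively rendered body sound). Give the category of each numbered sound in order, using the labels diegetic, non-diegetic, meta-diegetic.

diegetic, meta-diegetic, diegetic, diegetic, diegetic

Sound (1): Petros is a character speaking aloud in the scene, so diegetic.
(2) is meta-diegetic: the music is a memory playing inside Petros's mind alone; no real-world source, Precious can't hear it.
(3) a chair is a real object/event in the scene's world → diegetic.
(4) is diegetic: the earpiece is a real device on Petros's head — source music.
Sound (5): it's the actual ambient sound of the location, so diegetic.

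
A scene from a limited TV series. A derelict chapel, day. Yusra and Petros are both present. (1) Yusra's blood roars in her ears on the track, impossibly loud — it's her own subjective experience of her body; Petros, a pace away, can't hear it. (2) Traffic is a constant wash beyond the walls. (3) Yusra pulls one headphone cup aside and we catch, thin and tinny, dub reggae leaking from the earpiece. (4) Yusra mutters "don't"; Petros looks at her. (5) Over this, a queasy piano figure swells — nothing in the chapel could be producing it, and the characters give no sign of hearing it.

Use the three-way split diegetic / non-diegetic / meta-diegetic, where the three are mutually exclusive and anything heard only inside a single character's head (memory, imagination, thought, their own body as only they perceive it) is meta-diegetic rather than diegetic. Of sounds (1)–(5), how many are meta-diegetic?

Sound (1): point-of-audition from inside Yusra's body; not a sound in the room, so meta-diegetic.
(2) is diegetic: ambient/room sound belonging to the story's physical space.
Sound (3): it's leaking from a physical pair of headphones in the scene, so diegetic.
Sound (4): on-screen dialogue — Yusra speaks and Petros is there to hear, so diegetic.
(5) score with no on-screen or off-screen source; it exists for the audience alone → non-diegetic.
Meta-diegetic: (1) — that's 1.

1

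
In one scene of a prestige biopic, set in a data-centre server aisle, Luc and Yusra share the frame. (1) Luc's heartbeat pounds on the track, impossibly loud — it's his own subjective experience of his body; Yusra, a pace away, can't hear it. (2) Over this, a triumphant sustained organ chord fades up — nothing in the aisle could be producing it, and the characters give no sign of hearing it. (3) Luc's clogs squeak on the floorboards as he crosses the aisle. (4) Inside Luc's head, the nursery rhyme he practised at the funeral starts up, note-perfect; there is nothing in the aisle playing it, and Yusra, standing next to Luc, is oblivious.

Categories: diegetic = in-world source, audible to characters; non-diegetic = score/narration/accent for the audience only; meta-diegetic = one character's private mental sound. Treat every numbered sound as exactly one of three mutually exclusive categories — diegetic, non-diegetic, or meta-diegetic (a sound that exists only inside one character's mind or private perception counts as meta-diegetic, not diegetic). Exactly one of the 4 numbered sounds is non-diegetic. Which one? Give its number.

(1) point-of-audition from inside Luc's body; not a sound in the room → meta-diegetic.
(2) is non-diegetic: score with no on-screen or off-screen source; it exists for the audience alone.
Sound (3): a character's body making contact with the set — an in-world sound, so diegetic.
Sound (4): it lives in Luc's subjectivity, not in the aisle, so meta-diegetic.
Only (2) is non-diegetic.

2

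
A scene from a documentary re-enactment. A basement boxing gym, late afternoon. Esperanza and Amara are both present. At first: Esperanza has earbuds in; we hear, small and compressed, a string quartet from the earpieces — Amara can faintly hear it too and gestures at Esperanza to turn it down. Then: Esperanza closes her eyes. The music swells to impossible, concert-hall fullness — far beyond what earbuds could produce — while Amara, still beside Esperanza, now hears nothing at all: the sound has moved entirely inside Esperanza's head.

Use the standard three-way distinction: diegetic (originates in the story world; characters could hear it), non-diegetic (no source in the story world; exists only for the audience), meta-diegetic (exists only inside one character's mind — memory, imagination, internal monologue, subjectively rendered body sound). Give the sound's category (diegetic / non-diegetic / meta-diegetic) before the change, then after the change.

Before the change: the earbuds are a physical source both characters can hear → diegetic.
After the change: the music now exists only as Esperanza's subjective experience; Amara can no longer hear it → meta-diegetic.

diegetic, meta-diegetic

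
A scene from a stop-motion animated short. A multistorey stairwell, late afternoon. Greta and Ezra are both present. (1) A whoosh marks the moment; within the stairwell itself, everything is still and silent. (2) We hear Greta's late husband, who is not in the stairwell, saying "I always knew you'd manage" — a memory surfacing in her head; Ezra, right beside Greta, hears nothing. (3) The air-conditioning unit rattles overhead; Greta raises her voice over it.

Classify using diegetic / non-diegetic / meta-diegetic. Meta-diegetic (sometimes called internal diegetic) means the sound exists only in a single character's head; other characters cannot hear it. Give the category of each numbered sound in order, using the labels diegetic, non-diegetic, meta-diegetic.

(1) nothing in the scene produces it; it's an accent added for the audience → non-diegetic.
(2) is meta-diegetic: a remembered line, private to Greta — not present in the room, not audible to Ezra.
Sound (3): ambient/room sound belonging to the story's physical space, so diegetic.

non-diegetic, meta-diegetic, diegetic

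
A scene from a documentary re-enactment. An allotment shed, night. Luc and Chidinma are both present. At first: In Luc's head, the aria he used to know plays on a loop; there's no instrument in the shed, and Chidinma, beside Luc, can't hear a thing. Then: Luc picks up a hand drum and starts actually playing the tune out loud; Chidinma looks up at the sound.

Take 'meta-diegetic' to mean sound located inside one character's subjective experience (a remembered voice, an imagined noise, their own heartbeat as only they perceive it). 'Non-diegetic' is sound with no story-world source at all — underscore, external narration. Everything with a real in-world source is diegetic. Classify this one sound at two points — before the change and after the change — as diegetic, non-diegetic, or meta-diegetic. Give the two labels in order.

Before the change: the tune exists only as Luc's private memory; Chidinma can't hear it → meta-diegetic.
After the change: Luc is now producing it live on a hand drum, in the room, and Chidinma hears it → diegetic.

meta-diegetic, diegetic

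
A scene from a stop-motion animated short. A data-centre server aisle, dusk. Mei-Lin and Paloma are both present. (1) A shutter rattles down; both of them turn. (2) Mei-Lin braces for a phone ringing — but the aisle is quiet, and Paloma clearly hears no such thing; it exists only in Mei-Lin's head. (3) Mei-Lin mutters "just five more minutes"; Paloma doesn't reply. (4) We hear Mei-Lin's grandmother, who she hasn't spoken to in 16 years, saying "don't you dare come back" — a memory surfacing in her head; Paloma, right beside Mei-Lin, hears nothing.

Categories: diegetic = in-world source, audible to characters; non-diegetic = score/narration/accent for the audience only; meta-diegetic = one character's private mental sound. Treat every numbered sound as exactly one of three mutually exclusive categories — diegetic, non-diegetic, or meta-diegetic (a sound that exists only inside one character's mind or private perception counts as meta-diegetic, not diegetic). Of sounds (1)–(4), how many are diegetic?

2

Sound (1): an in-world source (a shutter); characters could hear it, so diegetic.
(2) is meta-diegetic: the sound is imagined by Mei-Lin; nothing in the story world is producing it and Paloma can't hear it.
Sound (3): Mei-Lin is a character speaking aloud in the scene, so diegetic.
(4) is meta-diegetic: it's Mei-Lin's recollection rendered as sound; the other character can't hear it.
So 2 of the 4 are diegetic: (1), (3).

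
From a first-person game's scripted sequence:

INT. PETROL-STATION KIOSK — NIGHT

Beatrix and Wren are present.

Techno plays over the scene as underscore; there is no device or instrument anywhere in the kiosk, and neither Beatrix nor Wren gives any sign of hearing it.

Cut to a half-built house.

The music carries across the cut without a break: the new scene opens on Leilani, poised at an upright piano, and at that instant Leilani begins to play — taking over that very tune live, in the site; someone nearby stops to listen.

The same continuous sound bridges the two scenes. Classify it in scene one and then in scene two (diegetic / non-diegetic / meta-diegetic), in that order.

non-diegetic, diegetic

Scene one: there's no in-world source anywhere and no character hears it — underscore for the audience only → non-diegetic.
Scene two: from the moment Leilani starts playing, the tune is being performed on an upright piano inside the story world and another character hears it → diegetic.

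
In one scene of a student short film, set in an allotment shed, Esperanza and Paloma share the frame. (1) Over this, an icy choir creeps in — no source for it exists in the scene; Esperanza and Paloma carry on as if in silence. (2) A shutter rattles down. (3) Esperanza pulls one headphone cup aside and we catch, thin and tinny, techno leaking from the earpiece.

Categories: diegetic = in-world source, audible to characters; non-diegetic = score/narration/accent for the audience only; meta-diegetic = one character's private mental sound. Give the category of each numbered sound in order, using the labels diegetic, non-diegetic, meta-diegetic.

(1) score with no on-screen or off-screen source; it exists for the audience alone → non-diegetic.
(2) the sound comes from a shutter physically present in the location → diegetic.
(3) the earpiece is a real device on Esperanza's head — source music → diegetic.

non-diegetic, diegetic, diegetic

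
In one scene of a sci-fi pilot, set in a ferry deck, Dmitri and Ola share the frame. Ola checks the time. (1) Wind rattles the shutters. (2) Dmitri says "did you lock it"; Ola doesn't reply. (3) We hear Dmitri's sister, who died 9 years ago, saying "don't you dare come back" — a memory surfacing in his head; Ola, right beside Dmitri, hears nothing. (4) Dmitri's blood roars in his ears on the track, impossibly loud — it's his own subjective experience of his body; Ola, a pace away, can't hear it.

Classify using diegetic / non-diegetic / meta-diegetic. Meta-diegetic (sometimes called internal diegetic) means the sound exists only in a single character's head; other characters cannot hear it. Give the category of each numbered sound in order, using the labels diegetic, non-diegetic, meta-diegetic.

Sound (1): ambient/room sound belonging to the story's physical space, so diegetic.
(2) on-screen dialogue — Dmitri speaks and Ola is there to hear → diegetic.
(3) is meta-diegetic: the voice is a memory playing only inside Dmitri's mind; Ola can't hear it.
(4) point-of-audition from inside Dmitri's body; not a sound in the room → meta-diegetic.

diegetic, diegetic, meta-diegetic, meta-diegetic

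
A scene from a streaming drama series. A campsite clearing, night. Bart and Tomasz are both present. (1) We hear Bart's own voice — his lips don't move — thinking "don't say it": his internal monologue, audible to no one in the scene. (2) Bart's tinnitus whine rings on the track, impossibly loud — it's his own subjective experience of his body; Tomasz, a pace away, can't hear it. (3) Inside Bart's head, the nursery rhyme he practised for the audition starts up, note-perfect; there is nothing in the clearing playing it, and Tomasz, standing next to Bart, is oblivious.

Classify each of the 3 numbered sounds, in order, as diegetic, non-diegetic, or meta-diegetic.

meta-diegetic, meta-diegetic, meta-diegetic

(1) Bart's thought-voice: a private mental sound no other character can hear → meta-diegetic.
Sound (2): point-of-audition from inside Bart's body; not a sound in the room, so meta-diegetic.
(3) it lives in Bart's subjectivity, not in the clearing → meta-diegetic.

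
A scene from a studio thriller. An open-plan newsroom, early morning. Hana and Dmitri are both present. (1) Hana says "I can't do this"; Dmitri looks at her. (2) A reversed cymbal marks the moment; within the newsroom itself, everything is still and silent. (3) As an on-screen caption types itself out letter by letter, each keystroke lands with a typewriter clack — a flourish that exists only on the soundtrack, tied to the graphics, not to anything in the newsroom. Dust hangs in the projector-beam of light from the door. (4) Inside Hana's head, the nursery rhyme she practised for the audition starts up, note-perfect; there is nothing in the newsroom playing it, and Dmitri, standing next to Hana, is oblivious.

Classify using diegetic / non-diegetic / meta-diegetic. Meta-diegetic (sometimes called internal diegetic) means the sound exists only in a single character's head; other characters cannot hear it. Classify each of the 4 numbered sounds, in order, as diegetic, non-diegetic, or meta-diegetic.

diegetic, non-diegetic, non-diegetic, meta-diegetic

(1) is diegetic: Hana is a character speaking aloud in the scene.
(2) it's a sound-design accent with no in-world source; no one in the scene can hear it → non-diegetic.
Sound (3): sound married to a title/caption — outside the diegesis by definition, so non-diegetic.
Sound (4): remembered music, private to Hana — Dmitri is oblivious because it isn't in the room, so meta-diegetic.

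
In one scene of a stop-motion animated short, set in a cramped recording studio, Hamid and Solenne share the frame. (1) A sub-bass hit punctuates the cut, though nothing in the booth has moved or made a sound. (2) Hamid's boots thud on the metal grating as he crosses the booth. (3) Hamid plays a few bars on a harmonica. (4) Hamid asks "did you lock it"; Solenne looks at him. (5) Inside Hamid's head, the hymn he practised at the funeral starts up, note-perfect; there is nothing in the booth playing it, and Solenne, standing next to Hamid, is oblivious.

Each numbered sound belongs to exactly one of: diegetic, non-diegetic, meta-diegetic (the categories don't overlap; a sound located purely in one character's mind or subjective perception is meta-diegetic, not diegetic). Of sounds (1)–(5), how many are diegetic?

3

(1) is non-diegetic: it's a sound-design accent with no in-world source; no one in the scene can hear it.
(2) a character's body making contact with the set — an in-world sound → diegetic.
(3) is diegetic: Hamid is producing the music live, in the story world.
(4) is diegetic: spoken by a character present in the story world.
Sound (5): it lives in Hamid's subjectivity, not in the booth, so meta-diegetic.
So 3 of the 5 are diegetic: (2), (3), (4).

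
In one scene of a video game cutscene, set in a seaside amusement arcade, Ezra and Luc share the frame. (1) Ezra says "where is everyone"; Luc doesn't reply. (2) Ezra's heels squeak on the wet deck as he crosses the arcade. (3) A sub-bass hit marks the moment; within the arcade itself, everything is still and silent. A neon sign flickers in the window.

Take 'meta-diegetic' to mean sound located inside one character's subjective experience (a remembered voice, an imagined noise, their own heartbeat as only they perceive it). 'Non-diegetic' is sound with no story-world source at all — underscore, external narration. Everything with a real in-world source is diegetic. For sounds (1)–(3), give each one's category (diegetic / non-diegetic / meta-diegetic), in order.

Sound (1): on-screen dialogue — Ezra speaks and Luc is there to hear, so diegetic.
Sound (2): it's the physical sound of Ezra moving in the space, so diegetic.
(3) it's a sound-design accent with no in-world source; no one in the scene can hear it → non-diegetic.

diegetic, diegetic, non-diegetic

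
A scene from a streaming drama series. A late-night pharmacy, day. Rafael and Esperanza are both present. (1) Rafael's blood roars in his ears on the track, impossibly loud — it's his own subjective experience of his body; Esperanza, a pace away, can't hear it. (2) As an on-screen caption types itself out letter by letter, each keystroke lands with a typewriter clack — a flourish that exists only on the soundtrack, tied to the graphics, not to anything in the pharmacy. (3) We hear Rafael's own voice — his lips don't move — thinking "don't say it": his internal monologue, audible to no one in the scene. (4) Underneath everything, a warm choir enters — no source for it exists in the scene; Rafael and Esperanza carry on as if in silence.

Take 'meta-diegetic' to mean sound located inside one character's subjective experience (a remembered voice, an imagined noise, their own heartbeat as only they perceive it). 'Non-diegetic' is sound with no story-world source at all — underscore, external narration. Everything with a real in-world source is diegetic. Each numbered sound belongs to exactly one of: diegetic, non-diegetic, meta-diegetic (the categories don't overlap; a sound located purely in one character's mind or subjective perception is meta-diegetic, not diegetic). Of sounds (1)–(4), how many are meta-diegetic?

2

(1) point-of-audition from inside Rafael's body; not a sound in the room → meta-diegetic.
(2) is non-diegetic: the caption isn't part of the story world, so neither is the sound tied to it.
(3) internal monologue — inside Rafael's mind, not spoken into the scene → meta-diegetic.
(4) it has no source in the story world and no character can hear it — it's underscore → non-diegetic.
Meta-diegetic: (1), (3) — that's 2.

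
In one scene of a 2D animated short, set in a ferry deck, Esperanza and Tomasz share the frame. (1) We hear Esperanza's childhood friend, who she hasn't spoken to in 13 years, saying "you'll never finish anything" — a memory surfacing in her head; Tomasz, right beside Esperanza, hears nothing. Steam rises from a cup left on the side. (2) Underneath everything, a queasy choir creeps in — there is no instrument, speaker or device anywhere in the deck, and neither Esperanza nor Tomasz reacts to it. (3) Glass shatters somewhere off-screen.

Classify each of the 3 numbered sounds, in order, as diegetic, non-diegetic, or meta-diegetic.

Sound (1): it's Esperanza's recollection rendered as sound; the other character can't hear it, so meta-diegetic.
(2) it has no source in the story world and no character can hear it — it's underscore → non-diegetic.
(3) is diegetic: glass is a real object/event in the scene's world.

meta-diegetic, non-diegetic, diegetic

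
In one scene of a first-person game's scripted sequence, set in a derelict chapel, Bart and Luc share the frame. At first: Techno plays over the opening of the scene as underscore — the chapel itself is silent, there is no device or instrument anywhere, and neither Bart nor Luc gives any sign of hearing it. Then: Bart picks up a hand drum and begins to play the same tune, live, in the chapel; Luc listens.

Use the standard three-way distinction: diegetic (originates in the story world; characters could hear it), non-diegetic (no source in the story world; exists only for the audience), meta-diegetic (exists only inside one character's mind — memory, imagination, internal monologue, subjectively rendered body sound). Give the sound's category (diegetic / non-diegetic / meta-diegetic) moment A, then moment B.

Moment A: no in-world source exists and no character can hear it — underscore → non-diegetic.
Moment B: a hand drum is now a real source in the story world and the characters hear it → diegetic.

non-diegetic, diegetic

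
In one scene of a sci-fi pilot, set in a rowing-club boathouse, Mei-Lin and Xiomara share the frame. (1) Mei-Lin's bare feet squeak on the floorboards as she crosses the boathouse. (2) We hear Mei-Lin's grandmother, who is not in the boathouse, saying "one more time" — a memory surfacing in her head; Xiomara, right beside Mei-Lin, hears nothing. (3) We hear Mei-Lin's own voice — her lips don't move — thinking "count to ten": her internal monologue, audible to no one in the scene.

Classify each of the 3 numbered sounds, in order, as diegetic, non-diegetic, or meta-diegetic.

(1) is diegetic: it's the physical sound of Mei-Lin moving in the space.
(2) it's Mei-Lin's recollection rendered as sound; the other character can't hear it → meta-diegetic.
Sound (3): Mei-Lin's thought-voice: a private mental sound no other character can hear, so meta-diegetic.

diegetic, meta-diegetic, meta-diegetic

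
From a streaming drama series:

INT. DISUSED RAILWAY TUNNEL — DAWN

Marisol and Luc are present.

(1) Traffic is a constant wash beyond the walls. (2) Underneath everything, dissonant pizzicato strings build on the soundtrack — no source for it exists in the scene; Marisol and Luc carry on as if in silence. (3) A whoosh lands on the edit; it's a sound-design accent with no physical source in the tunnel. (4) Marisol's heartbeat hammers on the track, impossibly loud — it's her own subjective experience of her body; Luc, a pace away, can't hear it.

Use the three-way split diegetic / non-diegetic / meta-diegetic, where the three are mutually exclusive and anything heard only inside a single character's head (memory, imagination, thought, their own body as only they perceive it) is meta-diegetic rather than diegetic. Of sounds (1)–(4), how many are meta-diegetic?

(1) traffic is part of the location's real environment → diegetic.
Sound (2): it has no source in the story world and no character can hear it — it's underscore, so non-diegetic.
(3) it's a sound-design accent with no in-world source; no one in the scene can hear it → non-diegetic.
(4) is meta-diegetic: point-of-audition from inside Marisol's body; not a sound in the room.
So 1 of the 4 is meta-diegetic: (4).

1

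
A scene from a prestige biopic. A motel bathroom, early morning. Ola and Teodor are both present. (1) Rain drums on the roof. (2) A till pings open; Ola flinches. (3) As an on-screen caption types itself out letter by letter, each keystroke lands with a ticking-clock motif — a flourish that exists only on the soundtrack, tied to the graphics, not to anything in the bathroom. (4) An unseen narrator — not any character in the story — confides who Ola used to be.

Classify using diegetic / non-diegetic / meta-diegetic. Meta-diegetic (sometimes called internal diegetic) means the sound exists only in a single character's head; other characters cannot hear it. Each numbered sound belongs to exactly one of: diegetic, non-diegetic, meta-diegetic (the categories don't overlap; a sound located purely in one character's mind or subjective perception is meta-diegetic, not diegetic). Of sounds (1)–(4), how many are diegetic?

Sound (1): it's the actual ambient sound of the location, so diegetic.
(2) is diegetic: an in-world source (a till); characters could hear it.
(3) the caption isn't part of the story world, so neither is the sound tied to it → non-diegetic.
(4) is non-diegetic: external voice-over — not a character, not heard by anyone in the scene.
So 2 of the 4 are diegetic: (1), (2).

2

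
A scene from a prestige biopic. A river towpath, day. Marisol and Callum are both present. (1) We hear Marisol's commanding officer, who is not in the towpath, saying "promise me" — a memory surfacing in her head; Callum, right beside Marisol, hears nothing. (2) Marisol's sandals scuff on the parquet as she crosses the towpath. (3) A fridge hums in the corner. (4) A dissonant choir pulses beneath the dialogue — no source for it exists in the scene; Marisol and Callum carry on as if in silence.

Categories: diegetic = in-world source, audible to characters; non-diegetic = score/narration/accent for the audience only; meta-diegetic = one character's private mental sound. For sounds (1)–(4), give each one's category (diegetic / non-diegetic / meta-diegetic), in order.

meta-diegetic, diegetic, diegetic, non-diegetic

(1) is meta-diegetic: a remembered line, private to Marisol — not present in the room, not audible to Callum.
(2) it's the physical sound of Marisol moving in the space → diegetic.
(3) it's the actual ambient sound of the location → diegetic.
Sound (4): score with no on-screen or off-screen source; it exists for the audience alone, so non-diegetic.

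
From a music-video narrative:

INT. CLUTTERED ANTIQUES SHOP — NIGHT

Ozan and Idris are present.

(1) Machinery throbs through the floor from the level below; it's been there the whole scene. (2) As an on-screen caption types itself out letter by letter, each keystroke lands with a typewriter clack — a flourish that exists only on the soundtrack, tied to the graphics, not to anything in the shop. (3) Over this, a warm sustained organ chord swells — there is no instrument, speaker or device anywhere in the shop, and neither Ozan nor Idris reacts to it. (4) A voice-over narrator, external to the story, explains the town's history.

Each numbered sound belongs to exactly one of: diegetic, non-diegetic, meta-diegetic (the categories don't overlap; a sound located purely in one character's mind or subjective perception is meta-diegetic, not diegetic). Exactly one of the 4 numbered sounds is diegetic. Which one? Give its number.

1

Sound (1): it's the actual ambient sound of the location, so diegetic.
Sound (2): it accompanies on-screen graphics, not anything inside the story world, so non-diegetic.
(3) is non-diegetic: it has no source in the story world and no character can hear it — it's underscore.
(4) is non-diegetic: external voice-over — not a character, not heard by anyone in the scene.
Only (1) is diegetic.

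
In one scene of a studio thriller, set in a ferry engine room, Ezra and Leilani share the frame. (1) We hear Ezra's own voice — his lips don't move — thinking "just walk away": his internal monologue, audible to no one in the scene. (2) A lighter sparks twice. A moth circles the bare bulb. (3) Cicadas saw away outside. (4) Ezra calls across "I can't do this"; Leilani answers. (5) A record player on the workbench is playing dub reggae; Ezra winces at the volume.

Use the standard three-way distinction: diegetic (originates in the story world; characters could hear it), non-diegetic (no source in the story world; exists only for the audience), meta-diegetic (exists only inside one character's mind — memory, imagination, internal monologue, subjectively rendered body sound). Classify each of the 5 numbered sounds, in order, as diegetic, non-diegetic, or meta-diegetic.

Sound (1): it's Ezra's unspoken thought, heard only by the audience via his subjectivity, so meta-diegetic.
Sound (2): the sound comes from a lighter physically present in the location, so diegetic.
Sound (3): cicadas is part of the location's real environment, so diegetic.
(4) spoken by a character present in the story world → diegetic.
(5) is diegetic: source music from a record player, which exists in the story world.

meta-diegetic, diegetic, diegetic, diegetic, diegetic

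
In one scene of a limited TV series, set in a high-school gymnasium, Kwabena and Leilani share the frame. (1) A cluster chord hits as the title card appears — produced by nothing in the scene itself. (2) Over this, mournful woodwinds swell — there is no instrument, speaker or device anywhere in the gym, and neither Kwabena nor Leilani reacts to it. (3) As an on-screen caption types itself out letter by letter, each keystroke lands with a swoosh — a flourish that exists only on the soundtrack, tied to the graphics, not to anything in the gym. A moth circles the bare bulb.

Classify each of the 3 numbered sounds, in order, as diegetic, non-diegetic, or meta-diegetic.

non-diegetic, non-diegetic, non-diegetic

(1) is non-diegetic: an editorial stinger — it belongs to the cut, not the story world.
Sound (2): nothing in the gym produces it and the characters don't hear it — pure soundtrack, so non-diegetic.
(3) it accompanies on-screen graphics, not anything inside the story world → non-diegetic.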